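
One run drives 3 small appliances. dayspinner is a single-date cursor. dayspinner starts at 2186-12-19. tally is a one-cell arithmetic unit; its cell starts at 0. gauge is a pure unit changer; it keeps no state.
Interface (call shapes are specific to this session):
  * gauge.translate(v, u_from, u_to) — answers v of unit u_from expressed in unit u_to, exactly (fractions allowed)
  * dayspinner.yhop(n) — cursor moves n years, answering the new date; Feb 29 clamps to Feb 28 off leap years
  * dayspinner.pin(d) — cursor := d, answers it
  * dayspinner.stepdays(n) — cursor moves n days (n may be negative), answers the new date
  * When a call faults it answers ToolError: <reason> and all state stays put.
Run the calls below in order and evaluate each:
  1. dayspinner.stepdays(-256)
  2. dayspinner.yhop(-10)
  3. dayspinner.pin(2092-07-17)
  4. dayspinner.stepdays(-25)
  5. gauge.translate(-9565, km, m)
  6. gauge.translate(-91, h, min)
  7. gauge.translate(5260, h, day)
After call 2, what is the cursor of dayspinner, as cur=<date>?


Answer: cur=2176-04-07

Derivation:
>> dayspinner.stepdays(n: -256)
<< 2186-04-07
>> dayspinner.yhop(n: -10)
<< 2176-04-07
>> dayspinner.pin(d: 2092-07-17)
<< 2092-07-17
>> dayspinner.stepdays(n: -25)
<< 2092-06-22
>> gauge.translate(v: -9565, u_from: km, u_to: m)
<< -9565000
>> gauge.translate(v: -91, u_from: h, u_to: min)
<< -5460
>> gauge.translate(v: 5260, u_from: h, u_to: day)
<< 1315/6


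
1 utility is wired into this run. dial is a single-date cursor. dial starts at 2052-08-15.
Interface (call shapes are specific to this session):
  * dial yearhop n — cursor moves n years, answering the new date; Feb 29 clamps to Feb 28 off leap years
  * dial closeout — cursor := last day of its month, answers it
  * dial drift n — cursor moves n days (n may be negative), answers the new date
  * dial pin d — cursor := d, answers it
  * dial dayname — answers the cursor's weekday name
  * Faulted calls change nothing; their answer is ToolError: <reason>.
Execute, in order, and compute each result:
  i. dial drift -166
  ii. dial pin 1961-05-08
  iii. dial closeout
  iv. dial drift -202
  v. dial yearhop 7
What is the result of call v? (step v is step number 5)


CALL dial drift[n→-166]
RET  2052-03-02
CALL dial pin[d→1961-05-08]
RET  1961-05-08
CALL dial closeout[]
RET  1961-05-31
CALL dial drift[n→-202]
RET  1960-11-10
CALL dial yearhop[n→7]
RET  1967-11-10

Answer: 1967-11-10


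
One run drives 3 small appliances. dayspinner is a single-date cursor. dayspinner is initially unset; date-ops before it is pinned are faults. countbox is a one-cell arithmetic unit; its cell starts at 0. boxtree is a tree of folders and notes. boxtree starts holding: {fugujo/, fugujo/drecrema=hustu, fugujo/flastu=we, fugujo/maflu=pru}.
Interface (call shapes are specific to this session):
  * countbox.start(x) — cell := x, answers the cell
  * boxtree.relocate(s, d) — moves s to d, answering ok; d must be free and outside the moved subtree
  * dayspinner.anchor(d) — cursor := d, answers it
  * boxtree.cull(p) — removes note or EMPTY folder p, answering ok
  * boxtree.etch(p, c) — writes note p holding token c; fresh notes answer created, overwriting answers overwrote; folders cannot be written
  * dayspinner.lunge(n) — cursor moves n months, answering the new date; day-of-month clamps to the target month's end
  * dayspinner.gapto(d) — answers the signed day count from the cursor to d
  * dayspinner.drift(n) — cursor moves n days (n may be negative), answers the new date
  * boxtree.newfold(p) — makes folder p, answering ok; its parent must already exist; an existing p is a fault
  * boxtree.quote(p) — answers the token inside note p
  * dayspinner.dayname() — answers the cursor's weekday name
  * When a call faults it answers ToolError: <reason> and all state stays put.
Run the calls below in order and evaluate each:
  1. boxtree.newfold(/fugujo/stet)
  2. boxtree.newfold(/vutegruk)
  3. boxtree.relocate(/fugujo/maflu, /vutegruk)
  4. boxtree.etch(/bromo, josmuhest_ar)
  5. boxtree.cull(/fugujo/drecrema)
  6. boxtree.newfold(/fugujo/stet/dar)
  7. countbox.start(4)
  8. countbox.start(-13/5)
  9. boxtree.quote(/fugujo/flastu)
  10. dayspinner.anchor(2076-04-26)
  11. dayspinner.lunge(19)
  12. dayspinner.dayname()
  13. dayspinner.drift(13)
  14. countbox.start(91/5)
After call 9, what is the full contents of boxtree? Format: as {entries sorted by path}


Next I call boxtree.newfold(p→/fugujo/stet), and see ok.
Invoking boxtree.newfold(p→/vutegruk), — result: ok.
Then boxtree.relocate(s→/fugujo/maflu, d→/vutegruk), and get ToolError: exists.
Calling boxtree.etch(p→/bromo, c→josmuhest_ar), giving created.
I use boxtree.cull(p→/fugujo/drecrema), giving ok.
I run boxtree.newfold(p→/fugujo/stet/dar), and observe ok.
Using countbox.start(x→4), and get 4.
Invoking countbox.start(x→-13/5), giving -13/5.
Now I run boxtree.quote(p→/fugujo/flastu), — result: we.
Invoking dayspinner.anchor(d→2076-04-26), and get 2076-04-26.
I invoke dayspinner.lunge(n→19), giving 2077-11-26.
I run dayspinner.dayname: Friday.
Calling dayspinner.drift(n→13), and get 2077-12-09.
Calling countbox.start(x→91/5), — result: 91/5.

Answer: {bromo=josmuhest_ar, fugujo/, fugujo/flastu=we, fugujo/maflu=pru, fugujo/stet/, fugujo/stet/dar/, vutegruk/}


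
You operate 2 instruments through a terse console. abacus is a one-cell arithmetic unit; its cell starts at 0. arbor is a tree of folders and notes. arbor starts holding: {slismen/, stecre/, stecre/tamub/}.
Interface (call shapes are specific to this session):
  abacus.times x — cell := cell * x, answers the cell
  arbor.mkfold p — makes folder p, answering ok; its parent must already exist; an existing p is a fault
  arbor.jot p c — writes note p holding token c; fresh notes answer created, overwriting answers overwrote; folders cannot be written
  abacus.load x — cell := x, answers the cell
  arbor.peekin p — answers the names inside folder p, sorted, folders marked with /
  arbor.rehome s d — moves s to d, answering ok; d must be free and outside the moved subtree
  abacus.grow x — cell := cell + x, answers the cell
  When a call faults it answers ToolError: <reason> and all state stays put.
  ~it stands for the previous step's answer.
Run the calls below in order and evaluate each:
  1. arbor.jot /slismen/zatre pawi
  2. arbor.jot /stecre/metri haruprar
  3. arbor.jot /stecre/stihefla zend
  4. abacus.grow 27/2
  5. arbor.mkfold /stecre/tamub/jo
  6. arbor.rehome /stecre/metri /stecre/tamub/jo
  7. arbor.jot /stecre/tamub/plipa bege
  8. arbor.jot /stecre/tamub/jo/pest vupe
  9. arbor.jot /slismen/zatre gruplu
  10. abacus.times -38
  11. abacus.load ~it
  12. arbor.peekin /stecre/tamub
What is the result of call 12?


Next I call arbor.jot using p='/slismen/zatre', c='pawi', and see created.
Then arbor.jot using p='/stecre/metri', c='haruprar', giving created.
Now I run arbor.jot using p='/stecre/stihefla', c='zend', — result: created.
Invoking abacus.grow using x='27/2', yielding 27/2.
I use arbor.mkfold using p='/stecre/tamub/jo', → ok.
Using arbor.rehome using s='/stecre/metri', d='/stecre/tamub/jo', which returns ToolError: exists.
Invoking arbor.jot using p='/stecre/tamub/plipa', c='bege', and get created.
Invoking arbor.jot using p='/stecre/tamub/jo/pest', c='vupe', and get created.
I try arbor.jot using p='/slismen/zatre', c='gruplu': overwrote.
I invoke abacus.times using x='-38', → -513.
Calling abacus.load using x='~it', giving -513.
Using arbor.peekin using p='/stecre/tamub', — result: [jo/, plipa].

Answer: [jo/, plipa]


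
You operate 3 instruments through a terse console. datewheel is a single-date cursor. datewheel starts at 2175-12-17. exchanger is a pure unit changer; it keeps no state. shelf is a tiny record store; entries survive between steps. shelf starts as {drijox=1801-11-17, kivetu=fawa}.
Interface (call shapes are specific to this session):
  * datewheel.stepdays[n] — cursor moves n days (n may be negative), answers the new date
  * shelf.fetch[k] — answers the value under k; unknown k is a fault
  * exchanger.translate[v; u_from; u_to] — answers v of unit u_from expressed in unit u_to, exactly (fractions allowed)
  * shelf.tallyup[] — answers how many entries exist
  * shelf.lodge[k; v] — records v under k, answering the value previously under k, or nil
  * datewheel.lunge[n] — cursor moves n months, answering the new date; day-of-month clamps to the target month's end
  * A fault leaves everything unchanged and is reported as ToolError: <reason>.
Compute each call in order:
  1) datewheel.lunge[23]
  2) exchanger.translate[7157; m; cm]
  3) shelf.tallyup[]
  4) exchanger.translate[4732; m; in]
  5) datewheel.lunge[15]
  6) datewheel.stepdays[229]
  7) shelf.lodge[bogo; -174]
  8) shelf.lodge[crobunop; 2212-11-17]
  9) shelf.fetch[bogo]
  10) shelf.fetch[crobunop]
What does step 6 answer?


I call datewheel.lunge using n=23, giving 2177-11-17.
I call exchanger.translate using v=7157, u_from=m, u_to=cm, and observe 715700.
Then shelf.tallyup, and get 2.
I call exchanger.translate using v=4732, u_from=m, u_to=in, and get 23660000/127.
Now I run datewheel.lunge using n=15, — result: 2179-02-17.
Calling datewheel.stepdays using n=229, yielding 2179-10-04.
I call shelf.lodge using k=bogo, v=-174, and see nil.
Then shelf.lodge using k=crobunop, v=2212-11-17, giving nil.
Now I run shelf.fetch using k=bogo, and get -174.
Then shelf.fetch using k=crobunop, → 2212-11-17.

Answer: 2179-10-04


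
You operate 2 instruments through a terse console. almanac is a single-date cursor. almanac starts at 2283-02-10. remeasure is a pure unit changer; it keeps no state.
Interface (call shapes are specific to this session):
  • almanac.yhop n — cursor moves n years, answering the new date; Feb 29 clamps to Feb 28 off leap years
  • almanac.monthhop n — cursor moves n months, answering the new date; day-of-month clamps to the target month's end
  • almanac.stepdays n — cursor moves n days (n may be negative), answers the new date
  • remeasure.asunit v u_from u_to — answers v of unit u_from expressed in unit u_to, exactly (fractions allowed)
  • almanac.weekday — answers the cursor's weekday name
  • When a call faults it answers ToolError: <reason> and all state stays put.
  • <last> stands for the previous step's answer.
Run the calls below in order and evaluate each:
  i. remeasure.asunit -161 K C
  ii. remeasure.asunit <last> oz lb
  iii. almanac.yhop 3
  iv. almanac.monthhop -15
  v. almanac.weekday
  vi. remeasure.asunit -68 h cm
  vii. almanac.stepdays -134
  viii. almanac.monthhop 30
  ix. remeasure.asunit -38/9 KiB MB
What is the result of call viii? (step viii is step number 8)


Answer: 2286-12-29

Derivation:
I invoke asunit with v=-161, u_from=K, u_to=C, → -8683/20.
I invoke asunit with v=<last>, u_from=oz, u_to=lb, giving -8683/320.
Then yhop with n=3, giving 2286-02-10.
Next I call monthhop with n=-15: 2284-11-10.
Invoking weekday(), yielding Monday.
I call asunit with v=-68, u_from=h, u_to=cm, → ToolError: incompatible units.
Now I run stepdays with n=-134, and get 2284-06-29.
I try monthhop with n=30, and observe 2286-12-29.
Then asunit with v=-38/9, u_from=KiB, u_to=MB, → -608/140625.


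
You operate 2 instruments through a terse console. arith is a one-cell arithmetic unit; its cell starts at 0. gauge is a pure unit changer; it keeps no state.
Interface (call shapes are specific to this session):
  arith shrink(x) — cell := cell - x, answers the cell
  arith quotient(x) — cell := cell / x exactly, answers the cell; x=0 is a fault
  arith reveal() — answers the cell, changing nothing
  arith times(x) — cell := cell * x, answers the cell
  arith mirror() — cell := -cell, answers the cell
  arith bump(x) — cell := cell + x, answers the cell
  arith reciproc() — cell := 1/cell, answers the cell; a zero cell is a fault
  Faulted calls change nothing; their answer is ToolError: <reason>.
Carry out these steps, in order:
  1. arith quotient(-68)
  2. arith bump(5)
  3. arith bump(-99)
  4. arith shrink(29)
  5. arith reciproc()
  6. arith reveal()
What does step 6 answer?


Answer: -1/123

Derivation:
~$ arith quotient x=-68
  0
~$ arith bump x=5
  5
~$ arith bump x=-99
  -94
~$ arith shrink x=29
  -123
~$ arith reciproc
  -1/123
~$ arith reveal
  -1/123


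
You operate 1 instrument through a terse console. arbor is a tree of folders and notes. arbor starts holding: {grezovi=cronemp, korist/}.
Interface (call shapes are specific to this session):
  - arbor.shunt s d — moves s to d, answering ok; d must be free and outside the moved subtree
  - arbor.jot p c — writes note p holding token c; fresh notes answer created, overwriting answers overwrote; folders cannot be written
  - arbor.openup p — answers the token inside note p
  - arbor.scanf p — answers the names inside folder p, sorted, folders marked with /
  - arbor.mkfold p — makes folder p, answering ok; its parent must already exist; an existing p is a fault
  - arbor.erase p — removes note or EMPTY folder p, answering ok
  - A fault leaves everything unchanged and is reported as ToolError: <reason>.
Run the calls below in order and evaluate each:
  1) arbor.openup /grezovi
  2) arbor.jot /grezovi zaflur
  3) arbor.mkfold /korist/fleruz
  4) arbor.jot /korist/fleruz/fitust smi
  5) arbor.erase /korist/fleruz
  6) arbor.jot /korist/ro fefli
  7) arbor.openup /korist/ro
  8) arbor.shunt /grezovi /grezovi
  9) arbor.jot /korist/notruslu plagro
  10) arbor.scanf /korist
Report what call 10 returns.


Answer: [fleruz/, notruslu, ro]

Derivation:
·→ arbor.openup(p=/grezovi)
·← cronemp
·→ arbor.jot(p=/grezovi, c=zaflur)
·← overwrote
·→ arbor.mkfold(p=/korist/fleruz)
·← ok
·→ arbor.jot(p=/korist/fleruz/fitust, c=smi)
·← created
·→ arbor.erase(p=/korist/fleruz)
·← ToolError: not empty
·→ arbor.jot(p=/korist/ro, c=fefli)
·← created
·→ arbor.openup(p=/korist/ro)
·← fefli
·→ arbor.shunt(s=/grezovi, d=/grezovi)
·← ToolError: exists
·→ arbor.jot(p=/korist/notruslu, c=plagro)
·← created
·→ arbor.scanf(p=/korist)
·← [fleruz/, notruslu, ro]


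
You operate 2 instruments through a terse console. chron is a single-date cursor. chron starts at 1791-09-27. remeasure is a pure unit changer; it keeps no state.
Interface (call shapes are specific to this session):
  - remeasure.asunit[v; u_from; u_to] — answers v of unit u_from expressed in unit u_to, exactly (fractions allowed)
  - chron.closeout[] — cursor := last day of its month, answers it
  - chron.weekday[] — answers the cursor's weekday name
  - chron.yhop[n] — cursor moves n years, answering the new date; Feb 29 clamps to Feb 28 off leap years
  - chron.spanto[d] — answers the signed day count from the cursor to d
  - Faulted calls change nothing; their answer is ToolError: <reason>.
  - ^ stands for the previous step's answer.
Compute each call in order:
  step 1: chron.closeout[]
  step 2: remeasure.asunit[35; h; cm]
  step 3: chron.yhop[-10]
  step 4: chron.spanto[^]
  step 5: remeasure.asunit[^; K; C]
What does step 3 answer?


;; 1. chron.closeout() == 1791-09-30
;; 2. remeasure.asunit(v→35, u_from→h, u_to→cm) == ToolError: incompatible units
;; 3. chron.yhop(n→-10) == 1781-09-30
;; 4. chron.spanto(d→^) == 0
;; 5. remeasure.asunit(v→^, u_from→K, u_to→C) == -5463/20

Answer: 1781-09-30


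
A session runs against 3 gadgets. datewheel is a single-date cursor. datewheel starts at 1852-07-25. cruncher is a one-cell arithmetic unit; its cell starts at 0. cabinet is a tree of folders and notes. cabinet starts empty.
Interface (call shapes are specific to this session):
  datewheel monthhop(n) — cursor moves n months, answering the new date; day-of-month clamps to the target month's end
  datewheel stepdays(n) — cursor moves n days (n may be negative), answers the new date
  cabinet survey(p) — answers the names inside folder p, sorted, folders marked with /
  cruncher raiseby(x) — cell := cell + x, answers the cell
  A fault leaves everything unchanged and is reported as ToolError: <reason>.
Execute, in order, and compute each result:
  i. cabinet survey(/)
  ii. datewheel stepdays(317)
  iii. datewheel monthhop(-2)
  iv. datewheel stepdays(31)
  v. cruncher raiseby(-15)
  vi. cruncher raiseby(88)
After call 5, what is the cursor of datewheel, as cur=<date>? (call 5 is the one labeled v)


==> cabinet survey(p=/)
<== []
==> datewheel stepdays(n=317)
<== 1853-06-07
==> datewheel monthhop(n=-2)
<== 1853-04-07
==> datewheel stepdays(n=31)
<== 1853-05-08
==> cruncher raiseby(x=-15)
<== -15
==> cruncher raiseby(x=88)
<== 73

Answer: cur=1853-05-08


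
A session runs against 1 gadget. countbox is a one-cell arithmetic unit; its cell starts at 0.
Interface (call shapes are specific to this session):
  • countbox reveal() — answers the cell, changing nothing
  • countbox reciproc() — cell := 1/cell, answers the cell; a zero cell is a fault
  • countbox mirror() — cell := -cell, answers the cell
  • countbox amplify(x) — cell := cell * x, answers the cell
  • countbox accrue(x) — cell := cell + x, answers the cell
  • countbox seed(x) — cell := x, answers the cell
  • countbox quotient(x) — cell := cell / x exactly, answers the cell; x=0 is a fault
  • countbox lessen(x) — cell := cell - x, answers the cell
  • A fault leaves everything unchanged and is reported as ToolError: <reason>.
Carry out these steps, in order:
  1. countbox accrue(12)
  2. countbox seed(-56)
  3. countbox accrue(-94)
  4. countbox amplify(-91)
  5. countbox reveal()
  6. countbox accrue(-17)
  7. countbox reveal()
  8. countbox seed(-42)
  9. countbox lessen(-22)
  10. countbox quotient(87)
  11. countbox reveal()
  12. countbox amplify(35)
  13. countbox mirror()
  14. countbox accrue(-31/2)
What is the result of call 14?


Answer: -1297/174

Derivation:
;; 1. countbox accrue(x→12) : 12
;; 2. countbox seed(x→-56) : -56
;; 3. countbox accrue(x→-94) : -150
;; 4. countbox amplify(x→-91) : 13650
;; 5. countbox reveal() : 13650
;; 6. countbox accrue(x→-17) : 13633
;; 7. countbox reveal() : 13633
;; 8. countbox seed(x→-42) : -42
;; 9. countbox lessen(x→-22) : -20
;; 10. countbox quotient(x→87) : -20/87
;; 11. countbox reveal() : -20/87
;; 12. countbox amplify(x→35) : -700/87
;; 13. countbox mirror() : 700/87
;; 14. countbox accrue(x→-31/2) : -1297/174


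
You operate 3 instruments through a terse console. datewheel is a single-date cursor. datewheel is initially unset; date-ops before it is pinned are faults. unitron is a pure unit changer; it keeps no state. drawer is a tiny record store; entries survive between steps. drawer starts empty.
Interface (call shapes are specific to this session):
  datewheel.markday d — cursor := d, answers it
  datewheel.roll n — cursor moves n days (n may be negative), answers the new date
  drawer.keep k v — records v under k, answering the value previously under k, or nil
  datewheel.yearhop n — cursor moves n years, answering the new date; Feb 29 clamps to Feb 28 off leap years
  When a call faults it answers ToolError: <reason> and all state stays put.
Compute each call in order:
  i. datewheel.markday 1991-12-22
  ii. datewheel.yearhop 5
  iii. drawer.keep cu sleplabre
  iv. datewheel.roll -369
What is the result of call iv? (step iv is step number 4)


I run markday passing d='1991-12-22', and observe 1991-12-22.
Now I run yearhop passing n='5', — result: 1996-12-22.
I call keep passing k='cu', v='sleplabre', and get nil.
Then roll passing n='-369', — result: 1995-12-19.

Answer: 1995-12-19


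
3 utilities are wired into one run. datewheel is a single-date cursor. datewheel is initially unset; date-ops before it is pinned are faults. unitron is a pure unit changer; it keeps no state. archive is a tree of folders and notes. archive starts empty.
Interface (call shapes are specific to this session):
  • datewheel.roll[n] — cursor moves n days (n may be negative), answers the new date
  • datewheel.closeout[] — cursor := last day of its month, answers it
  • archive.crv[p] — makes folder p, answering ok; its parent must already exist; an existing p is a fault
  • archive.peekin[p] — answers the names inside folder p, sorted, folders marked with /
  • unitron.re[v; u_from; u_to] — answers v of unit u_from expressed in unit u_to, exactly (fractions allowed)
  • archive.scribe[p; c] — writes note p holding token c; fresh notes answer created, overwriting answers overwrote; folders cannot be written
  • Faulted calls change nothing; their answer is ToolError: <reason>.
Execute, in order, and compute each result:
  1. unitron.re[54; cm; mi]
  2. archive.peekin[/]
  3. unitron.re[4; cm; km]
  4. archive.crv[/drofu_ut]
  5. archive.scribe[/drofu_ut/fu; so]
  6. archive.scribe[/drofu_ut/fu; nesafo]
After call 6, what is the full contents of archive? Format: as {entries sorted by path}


→ unitron.re(v=54, u_from=cm, u_to=mi)
← 15/44704
→ archive.peekin(p=/)
← []
→ unitron.re(v=4, u_from=cm, u_to=km)
← 1/25000
→ archive.crv(p=/drofu_ut)
← ok
→ archive.scribe(p=/drofu_ut/fu, c=so)
← created
→ archive.scribe(p=/drofu_ut/fu, c=nesafo)
← overwrote

Answer: {drofu_ut/, drofu_ut/fu=nesafo}


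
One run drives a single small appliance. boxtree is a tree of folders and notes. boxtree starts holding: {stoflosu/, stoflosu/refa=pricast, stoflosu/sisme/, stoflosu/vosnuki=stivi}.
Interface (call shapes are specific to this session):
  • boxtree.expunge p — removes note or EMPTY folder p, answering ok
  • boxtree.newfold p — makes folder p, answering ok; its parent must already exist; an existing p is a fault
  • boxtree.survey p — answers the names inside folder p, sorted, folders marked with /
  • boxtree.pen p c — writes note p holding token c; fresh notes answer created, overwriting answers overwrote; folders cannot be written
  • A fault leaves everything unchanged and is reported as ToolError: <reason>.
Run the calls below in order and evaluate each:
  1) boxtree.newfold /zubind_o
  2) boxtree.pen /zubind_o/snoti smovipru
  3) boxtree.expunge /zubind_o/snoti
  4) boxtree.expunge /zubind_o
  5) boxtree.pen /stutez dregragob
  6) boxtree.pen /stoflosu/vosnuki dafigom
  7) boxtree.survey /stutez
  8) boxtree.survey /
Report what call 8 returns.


I try newfold passing p→/zubind_o, — result: ok.
I try pen passing p→/zubind_o/snoti, c→smovipru, which returns created.
Invoking expunge passing p→/zubind_o/snoti, and get ok.
Calling expunge passing p→/zubind_o, yielding ok.
Next I call pen passing p→/stutez, c→dregragob, giving created.
I use pen passing p→/stoflosu/vosnuki, c→dafigom, which returns overwrote.
Now I run survey passing p→/stutez, — result: ToolError: not a directory.
Now I run survey passing p→/, giving [stoflosu/, stutez].

Answer: [stoflosu/, stutez]


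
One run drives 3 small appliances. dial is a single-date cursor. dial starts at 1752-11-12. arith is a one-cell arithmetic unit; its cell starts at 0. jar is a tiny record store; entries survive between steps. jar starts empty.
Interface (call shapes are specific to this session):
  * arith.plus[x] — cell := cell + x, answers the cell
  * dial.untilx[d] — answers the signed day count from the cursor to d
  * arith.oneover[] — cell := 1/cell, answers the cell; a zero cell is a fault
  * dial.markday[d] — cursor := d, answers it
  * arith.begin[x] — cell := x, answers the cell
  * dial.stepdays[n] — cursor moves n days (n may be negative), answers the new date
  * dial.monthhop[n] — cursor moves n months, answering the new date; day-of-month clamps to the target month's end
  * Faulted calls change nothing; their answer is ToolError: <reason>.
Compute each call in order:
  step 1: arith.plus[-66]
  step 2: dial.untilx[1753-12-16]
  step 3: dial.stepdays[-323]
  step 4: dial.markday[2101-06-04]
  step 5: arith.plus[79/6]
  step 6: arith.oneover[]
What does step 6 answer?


Then plus(x→-66), and see -66.
Using untilx(d→1753-12-16), yielding 399.
I try stepdays(n→-323), giving 1751-12-25.
I use markday(d→2101-06-04), — result: 2101-06-04.
I invoke plus(x→79/6), giving -317/6.
Using oneover, and see -6/317.

Answer: -6/317


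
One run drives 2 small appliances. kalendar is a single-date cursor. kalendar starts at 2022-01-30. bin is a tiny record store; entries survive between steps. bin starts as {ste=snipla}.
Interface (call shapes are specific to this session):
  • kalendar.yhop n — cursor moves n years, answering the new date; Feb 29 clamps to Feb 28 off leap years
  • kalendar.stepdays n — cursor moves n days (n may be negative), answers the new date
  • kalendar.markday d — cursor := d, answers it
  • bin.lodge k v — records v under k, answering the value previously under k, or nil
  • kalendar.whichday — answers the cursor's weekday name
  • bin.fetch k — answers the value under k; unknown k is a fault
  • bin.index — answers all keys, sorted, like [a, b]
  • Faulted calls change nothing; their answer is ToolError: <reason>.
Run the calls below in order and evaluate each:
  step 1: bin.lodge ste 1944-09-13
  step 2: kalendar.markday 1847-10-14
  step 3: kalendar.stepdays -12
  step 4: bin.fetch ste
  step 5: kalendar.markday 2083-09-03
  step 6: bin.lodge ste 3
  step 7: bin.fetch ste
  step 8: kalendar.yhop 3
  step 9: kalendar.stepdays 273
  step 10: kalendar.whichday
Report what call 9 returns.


% bin.lodge k: ste v: 1944-09-13
  snipla
% kalendar.markday d: 1847-10-14
  1847-10-14
% kalendar.stepdays n: -12
  1847-10-02
% bin.fetch k: ste
  1944-09-13
% kalendar.markday d: 2083-09-03
  2083-09-03
% bin.lodge k: ste v: 3
  1944-09-13
% bin.fetch k: ste
  3
% kalendar.yhop n: 3
  2086-09-03
% kalendar.stepdays n: 273
  2087-06-03
% kalendar.whichday
  Tuesday

Answer: 2087-06-03


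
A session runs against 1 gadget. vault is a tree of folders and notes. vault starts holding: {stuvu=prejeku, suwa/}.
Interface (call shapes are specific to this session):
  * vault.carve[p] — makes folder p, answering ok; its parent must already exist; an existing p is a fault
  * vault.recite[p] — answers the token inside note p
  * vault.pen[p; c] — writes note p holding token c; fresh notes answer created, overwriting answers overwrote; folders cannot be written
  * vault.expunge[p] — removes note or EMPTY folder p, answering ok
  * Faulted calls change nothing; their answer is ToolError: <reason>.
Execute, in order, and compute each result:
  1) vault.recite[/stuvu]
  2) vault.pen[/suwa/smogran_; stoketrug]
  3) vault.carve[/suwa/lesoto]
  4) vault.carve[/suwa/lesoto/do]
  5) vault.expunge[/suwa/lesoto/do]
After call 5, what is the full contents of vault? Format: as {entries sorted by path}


Do: recite[/stuvu]
See: prejeku
Do: pen[/suwa/smogran_; stoketrug]
See: created
Do: carve[/suwa/lesoto]
See: ok
Do: carve[/suwa/lesoto/do]
See: ok
Do: expunge[/suwa/lesoto/do]
See: ok

Answer: {stuvu=prejeku, suwa/, suwa/lesoto/, suwa/smogran_=stoketrug}


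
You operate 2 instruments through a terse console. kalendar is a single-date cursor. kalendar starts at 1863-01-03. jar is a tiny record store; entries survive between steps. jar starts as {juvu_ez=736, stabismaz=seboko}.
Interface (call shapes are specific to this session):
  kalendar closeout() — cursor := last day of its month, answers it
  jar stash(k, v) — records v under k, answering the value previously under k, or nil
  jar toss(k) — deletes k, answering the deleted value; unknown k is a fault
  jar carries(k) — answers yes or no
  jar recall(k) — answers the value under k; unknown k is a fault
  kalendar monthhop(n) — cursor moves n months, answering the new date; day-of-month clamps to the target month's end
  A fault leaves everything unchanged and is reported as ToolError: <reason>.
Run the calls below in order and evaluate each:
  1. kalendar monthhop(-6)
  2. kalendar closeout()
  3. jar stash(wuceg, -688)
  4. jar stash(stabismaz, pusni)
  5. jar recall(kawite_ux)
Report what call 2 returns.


Answer: 1862-07-31

Derivation:
I run kalendar monthhop(n→-6), giving 1862-07-03.
I run kalendar closeout(), — result: 1862-07-31.
I use jar stash(k→wuceg, v→-688), → nil.
Then jar stash(k→stabismaz, v→pusni), and observe seboko.
Now I run jar recall(k→kawite_ux): ToolError: no such key kawite_ux.


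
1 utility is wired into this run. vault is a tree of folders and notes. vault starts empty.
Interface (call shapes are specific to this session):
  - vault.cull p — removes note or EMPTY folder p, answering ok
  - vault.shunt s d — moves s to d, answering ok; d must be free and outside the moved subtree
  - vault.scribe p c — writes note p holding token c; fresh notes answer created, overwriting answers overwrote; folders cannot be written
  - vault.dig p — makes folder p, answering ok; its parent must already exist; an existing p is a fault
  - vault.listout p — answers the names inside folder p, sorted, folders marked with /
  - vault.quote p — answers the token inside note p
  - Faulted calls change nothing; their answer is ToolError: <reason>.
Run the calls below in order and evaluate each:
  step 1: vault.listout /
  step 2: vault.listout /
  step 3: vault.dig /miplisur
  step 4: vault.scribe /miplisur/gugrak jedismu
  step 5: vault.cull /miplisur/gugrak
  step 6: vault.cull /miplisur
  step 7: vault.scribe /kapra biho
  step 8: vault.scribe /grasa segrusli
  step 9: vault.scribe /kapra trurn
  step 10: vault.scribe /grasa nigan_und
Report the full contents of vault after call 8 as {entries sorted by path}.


% listout p→/
= []
% listout p→/
= []
% dig p→/miplisur
= ok
% scribe p→/miplisur/gugrak c→jedismu
= created
% cull p→/miplisur/gugrak
= ok
% cull p→/miplisur
= ok
% scribe p→/kapra c→biho
= created
% scribe p→/grasa c→segrusli
= created
% scribe p→/kapra c→trurn
= overwrote
% scribe p→/grasa c→nigan_und
= overwrote

Answer: {grasa=segrusli, kapra=biho}


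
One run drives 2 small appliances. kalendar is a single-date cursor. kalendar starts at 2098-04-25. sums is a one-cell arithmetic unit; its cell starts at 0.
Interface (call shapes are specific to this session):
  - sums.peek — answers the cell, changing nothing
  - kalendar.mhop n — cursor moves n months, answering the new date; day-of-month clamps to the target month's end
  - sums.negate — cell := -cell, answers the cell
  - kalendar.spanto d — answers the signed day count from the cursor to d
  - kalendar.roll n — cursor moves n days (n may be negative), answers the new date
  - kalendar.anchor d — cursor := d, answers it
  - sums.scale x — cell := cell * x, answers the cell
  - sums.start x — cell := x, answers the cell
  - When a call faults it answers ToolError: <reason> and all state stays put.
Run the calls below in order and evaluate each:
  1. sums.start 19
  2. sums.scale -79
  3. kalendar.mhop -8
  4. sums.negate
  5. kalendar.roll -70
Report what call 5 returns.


Now I run sums.start on 19, → 19.
Then sums.scale on -79, and get -1501.
Then kalendar.mhop on -8, yielding 2097-08-25.
I call sums.negate, → 1501.
Using kalendar.roll on -70, and see 2097-06-16.

Answer: 2097-06-16


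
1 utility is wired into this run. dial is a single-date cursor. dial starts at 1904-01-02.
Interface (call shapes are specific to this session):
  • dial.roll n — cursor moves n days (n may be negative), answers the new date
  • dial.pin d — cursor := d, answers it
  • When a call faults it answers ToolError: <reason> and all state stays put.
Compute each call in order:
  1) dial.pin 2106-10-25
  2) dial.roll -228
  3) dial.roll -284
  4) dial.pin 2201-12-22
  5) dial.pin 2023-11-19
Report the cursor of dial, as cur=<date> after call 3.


Answer: cur=2105-05-31

Derivation:
Next I call dial.pin passing d: 2106-10-25, → 2106-10-25.
I run dial.roll passing n: -228, → 2106-03-11.
Now I run dial.roll passing n: -284, and observe 2105-05-31.
Now I run dial.pin passing d: 2201-12-22, → 2201-12-22.
Invoking dial.pin passing d: 2023-11-19: 2023-11-19.


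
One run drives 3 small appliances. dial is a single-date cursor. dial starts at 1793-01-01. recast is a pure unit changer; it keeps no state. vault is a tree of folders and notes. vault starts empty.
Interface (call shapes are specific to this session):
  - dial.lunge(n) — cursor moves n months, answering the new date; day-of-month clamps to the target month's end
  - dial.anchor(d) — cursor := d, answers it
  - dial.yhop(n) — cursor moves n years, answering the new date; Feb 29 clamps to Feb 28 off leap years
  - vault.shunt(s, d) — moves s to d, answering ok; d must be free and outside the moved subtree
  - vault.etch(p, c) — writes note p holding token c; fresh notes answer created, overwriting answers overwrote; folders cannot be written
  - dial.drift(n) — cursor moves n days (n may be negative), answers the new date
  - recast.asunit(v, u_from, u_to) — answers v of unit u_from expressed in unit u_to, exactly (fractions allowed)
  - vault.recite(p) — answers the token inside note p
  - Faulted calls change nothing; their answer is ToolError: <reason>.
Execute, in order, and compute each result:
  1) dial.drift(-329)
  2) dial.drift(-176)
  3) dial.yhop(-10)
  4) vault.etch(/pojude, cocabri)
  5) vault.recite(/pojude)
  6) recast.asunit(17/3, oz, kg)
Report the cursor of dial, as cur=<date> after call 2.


Answer: cur=1791-08-15

Derivation:
~$ dial.drift n: -329
  1792-02-07
~$ dial.drift n: -176
  1791-08-15
~$ dial.yhop n: -10
  1781-08-15
~$ vault.etch p: /pojude c: cocabri
  created
~$ vault.recite p: /pojude
  cocabri
~$ recast.asunit v: 17/3 u_from: oz u_to: kg
  771107029/4800000000


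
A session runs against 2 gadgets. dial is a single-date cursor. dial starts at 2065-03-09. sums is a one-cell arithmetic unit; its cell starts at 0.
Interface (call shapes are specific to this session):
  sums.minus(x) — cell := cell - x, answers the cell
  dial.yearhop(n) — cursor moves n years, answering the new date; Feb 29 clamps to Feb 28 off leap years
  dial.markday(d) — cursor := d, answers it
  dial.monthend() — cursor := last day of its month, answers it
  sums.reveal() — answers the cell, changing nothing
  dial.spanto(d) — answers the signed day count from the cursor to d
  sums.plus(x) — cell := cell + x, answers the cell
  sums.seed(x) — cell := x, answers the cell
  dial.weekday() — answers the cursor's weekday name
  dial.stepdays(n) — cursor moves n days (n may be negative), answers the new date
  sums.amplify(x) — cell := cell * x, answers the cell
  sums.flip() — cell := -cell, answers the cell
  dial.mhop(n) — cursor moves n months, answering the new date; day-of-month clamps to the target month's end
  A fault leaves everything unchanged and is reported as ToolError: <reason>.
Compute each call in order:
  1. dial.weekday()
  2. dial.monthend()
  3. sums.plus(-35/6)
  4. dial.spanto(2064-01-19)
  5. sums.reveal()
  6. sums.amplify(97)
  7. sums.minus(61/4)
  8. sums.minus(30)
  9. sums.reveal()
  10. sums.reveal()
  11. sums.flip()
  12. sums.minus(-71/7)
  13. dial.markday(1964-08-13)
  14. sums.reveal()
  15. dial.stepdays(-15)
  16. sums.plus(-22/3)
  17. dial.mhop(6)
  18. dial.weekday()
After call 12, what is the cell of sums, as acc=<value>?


Answer: acc=52183/84

Derivation:
[in] weekday
  Monday
[in] monthend
  2065-03-31
[in] plus x='-35/6'
  -35/6
[in] spanto d='2064-01-19'
  -437
[in] reveal
  -35/6
[in] amplify x='97'
  -3395/6
[in] minus x='61/4'
  -6973/12
[in] minus x='30'
  -7333/12
[in] reveal
  -7333/12
[in] reveal
  -7333/12
[in] flip
  7333/12
[in] minus x='-71/7'
  52183/84
[in] markday d='1964-08-13'
  1964-08-13
[in] reveal
  52183/84
[in] stepdays n='-15'
  1964-07-29
[in] plus x='-22/3'
  17189/28
[in] mhop n='6'
  1965-01-29
[in] weekday
  Friday


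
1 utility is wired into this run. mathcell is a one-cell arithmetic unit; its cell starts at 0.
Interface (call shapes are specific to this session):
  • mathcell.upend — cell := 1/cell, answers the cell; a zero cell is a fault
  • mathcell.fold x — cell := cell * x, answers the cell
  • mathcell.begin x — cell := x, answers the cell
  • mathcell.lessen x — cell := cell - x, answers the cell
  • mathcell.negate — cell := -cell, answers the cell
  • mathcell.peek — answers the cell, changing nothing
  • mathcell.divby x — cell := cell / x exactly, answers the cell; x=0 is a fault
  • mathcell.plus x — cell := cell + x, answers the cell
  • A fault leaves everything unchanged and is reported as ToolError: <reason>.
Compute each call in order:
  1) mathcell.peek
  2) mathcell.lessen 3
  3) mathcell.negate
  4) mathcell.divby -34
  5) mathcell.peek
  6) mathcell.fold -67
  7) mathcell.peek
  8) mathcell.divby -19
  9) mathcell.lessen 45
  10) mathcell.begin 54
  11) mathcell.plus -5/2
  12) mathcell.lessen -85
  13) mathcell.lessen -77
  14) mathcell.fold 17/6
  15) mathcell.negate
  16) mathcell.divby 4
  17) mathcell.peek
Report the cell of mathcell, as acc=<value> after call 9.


Answer: acc=-29271/646

Derivation:
% mathcell.peek() : 0
% mathcell.lessen(x→3) : -3
% mathcell.negate() : 3
% mathcell.divby(x→-34) : -3/34
% mathcell.peek() : -3/34
% mathcell.fold(x→-67) : 201/34
% mathcell.peek() : 201/34
% mathcell.divby(x→-19) : -201/646
% mathcell.lessen(x→45) : -29271/646
% mathcell.begin(x→54) : 54
% mathcell.plus(x→-5/2) : 103/2
% mathcell.lessen(x→-85) : 273/2
% mathcell.lessen(x→-77) : 427/2
% mathcell.fold(x→17/6) : 7259/12
% mathcell.negate() : -7259/12
% mathcell.divby(x→4) : -7259/48
% mathcell.peek() : -7259/48


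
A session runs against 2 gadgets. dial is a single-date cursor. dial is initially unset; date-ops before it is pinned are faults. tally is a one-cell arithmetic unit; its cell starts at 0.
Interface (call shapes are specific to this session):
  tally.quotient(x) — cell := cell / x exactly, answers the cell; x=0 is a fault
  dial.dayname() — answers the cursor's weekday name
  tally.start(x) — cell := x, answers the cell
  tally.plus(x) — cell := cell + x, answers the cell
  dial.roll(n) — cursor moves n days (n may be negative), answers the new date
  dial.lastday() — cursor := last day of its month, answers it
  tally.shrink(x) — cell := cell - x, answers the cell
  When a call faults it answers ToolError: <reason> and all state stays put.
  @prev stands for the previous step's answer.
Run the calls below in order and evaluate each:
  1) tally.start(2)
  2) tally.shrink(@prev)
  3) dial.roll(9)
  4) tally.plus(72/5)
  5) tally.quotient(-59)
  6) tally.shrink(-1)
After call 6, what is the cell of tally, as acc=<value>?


Answer: acc=223/295

Derivation:
·→ tally.start(x: 2)
·← 2
·→ tally.shrink(x: @prev)
·← 0
·→ dial.roll(n: 9)
·← ToolError: no date set
·→ tally.plus(x: 72/5)
·← 72/5
·→ tally.quotient(x: -59)
·← -72/295
·→ tally.shrink(x: -1)
·← 223/295


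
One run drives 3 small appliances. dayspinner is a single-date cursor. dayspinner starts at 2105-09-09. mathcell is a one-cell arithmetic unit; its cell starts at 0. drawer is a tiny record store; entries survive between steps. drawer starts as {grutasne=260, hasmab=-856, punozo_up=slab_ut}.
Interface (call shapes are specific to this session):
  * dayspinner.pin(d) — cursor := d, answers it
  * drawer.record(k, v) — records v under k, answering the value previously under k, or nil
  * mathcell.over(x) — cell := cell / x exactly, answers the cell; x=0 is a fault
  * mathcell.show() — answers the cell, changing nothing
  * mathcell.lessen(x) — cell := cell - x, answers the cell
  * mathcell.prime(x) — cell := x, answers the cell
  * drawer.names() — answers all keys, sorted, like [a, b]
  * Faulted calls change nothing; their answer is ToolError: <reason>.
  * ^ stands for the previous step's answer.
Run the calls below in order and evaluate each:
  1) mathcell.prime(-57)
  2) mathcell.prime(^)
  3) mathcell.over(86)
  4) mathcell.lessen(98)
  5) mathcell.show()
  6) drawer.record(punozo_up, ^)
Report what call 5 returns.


Answer: -8485/86

Derivation:
Act: prime[x→-57]
Obs: -57
Act: prime[x→^]
Obs: -57
Act: over[x→86]
Obs: -57/86
Act: lessen[x→98]
Obs: -8485/86
Act: show[]
Obs: -8485/86
Act: record[k→punozo_up; v→^]
Obs: slab_ut
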